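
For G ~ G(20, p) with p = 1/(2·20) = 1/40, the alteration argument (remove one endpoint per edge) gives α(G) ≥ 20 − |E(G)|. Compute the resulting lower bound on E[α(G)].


E[|E(G)|] = C(20, 2)·p = 190 · (1/40) = 19/4.
E[α(G)] ≥ n − E[|E(G)|] = 20 − 19/4 = 61/4.
Numerically: ≈ 15.25000.
(This is only a lower bound; the true E[α(G)] may be larger.)

E[α(G)] ≥ 61/4 ≈ 15.25000.


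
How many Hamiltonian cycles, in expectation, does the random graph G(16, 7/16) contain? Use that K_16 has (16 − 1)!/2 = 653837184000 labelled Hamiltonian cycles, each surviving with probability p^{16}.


K_16 has (16 − 1)!/2 = 653837184000 labelled Hamiltonian cycles.
For each such Hamiltonian cycle H, let X_H = 1 if all 16 edges of H are present in G. Then P[X_H = 1] = p^{16} = (7/16)^{16} = 33232930569601/18446744073709551616.
By linearity: E[X] = Σ_H E[X_H] = 653837184000 · p^{16} = 653837184000 · 33232930569601/18446744073709551616 = 21219654042671322112875/18014398509481984.
Numerically: E[X] ≈ 1.18e+06.

E[X] = 653837184000 · (7/16)^{16} = 21219654042671322112875/18014398509481984 ≈ 1.18e+06.


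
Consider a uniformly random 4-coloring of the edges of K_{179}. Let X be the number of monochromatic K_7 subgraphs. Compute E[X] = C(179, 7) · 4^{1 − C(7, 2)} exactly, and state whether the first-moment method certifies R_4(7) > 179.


E[X] = C(179, 7) · 4^{1 − 21} = 1037437234460 · 4^{−20} = 1037437234460/1099511627776.
As a reduced fraction: E[X] = 259359308615/274877906944 ≈ 0.94354.
Is E[X] < 1? YES.
Since E[X] < 1, there exists a 4-coloring of K_{179} with no monochromatic K_7; hence R_4(7) > 179.

E[X] = 259359308615/274877906944 ≈ 0.94354; E[X] < 1, so R_4(7) > 179.


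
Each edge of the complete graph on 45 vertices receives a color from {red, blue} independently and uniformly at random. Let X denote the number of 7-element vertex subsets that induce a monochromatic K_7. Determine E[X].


Let X = Σ_S X_S over the C(45, 7) = 45379620 subsets S of size 7, where X_S = 1 if the K_7 on S is monochromatic.
For a fixed S, the K_7 on S has C(7, 2) = 21 edges. P[all 21 edges red] = (1/2)^21, and likewise for blue, so P[monochromatic] = 2·(1/2)^21 = 2^{1 − 21} = 1/1048576.
By linearity: E[X] = C(45, 7) · 2^{1 − 21} = 45379620 · 1/1048576 = 11344905/262144.
Numerically: E[X] ≈ 43.277378.

E[X] = C(45,7)·2^(1−C(7,2)) = 11344905/262144 ≈ 43.277378.


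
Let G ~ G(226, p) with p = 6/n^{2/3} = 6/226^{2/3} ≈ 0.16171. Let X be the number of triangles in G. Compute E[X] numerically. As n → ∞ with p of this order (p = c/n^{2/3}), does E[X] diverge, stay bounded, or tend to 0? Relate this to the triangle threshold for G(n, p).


Number of potential triangles: C(226, 3) = 1898400.
Each occurs with probability p³ ≈ (0.16171)³ ≈ 4.2289921e-03.
By linearity: E[X] = C(226, 3)·p³ ≈ 1898400 · 4.2289921e-03 ≈ 8028.31858.
Since α = 2/3 < 1, p = c/n^{2/3} ≫ 1/n is above the triangle threshold p ~ 1/n. Asymptotically E[X] ~ (c³/6)·n^{3(1−α)} = (6³/6)·n^{1} → ∞; triangles are abundant w.h.p.

E[X] ≈ 8028.31858; in regime p = Θ(1/n^{2/3}) E[X] diverges (above the triangle threshold p ~ 1/n).


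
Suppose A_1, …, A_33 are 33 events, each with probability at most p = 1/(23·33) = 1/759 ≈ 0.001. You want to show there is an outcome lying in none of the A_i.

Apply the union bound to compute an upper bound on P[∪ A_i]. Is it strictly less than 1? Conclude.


Union bound: P[∪_{i=1}^{33} A_i] ≤ Σ_i P[A_i] ≤ 33·p = 33·(1/759) = 1/23.
Numerically: 1/23 ≈ 0.043.
Is 1/23 < 1? YES.
Since P[∪ A_i] ≤ 1/23 < 1, the complement has P[∩ A_i^c] ≥ 1 − 1/23 = 22/23 > 0, so some outcome avoids every A_i.

33·p = 1/23 ≈ 0.043; existence CERTIFIED by the union bound.


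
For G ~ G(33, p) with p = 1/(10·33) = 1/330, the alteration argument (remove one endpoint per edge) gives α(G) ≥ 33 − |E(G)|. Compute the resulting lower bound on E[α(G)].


E[|E(G)|] = C(33, 2)·p = 528 · (1/330) = 8/5.
E[α(G)] ≥ n − E[|E(G)|] = 33 − 8/5 = 157/5.
Numerically: ≈ 31.400.
(This is only a lower bound; the true E[α(G)] may be larger.)

E[α(G)] ≥ 157/5 ≈ 31.400.


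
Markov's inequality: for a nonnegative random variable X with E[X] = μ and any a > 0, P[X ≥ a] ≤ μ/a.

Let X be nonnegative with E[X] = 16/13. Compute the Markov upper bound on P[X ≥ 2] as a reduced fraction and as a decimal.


μ = E[X] = 16/13, a = 2.
Markov: P[X ≥ 2] ≤ μ/a = (16/13)/2 = 8/13.
Numerically: ≈ 0.615385.
(Since a = 2 > μ = 1.230769, the bound 8/13 is < 1 and informative.)

P[X ≥ 2] ≤ 8/13 ≈ 0.615385.


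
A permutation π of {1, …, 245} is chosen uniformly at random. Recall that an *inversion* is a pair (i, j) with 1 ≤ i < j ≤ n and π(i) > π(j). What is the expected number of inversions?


Write X = Σ X_I over the C(245, 2) = 29890 pairs i < j, with X_I the indicator of one inversion.
There are 29890 indicators.
For each fixed pair i < j, the values π(i) and π(j) are two distinct elements of {1, …, 245} in uniformly random order; by symmetry P[π(i) > π(j)] = 1/2.
By linearity: E[X] = 29890 · (1/2) = C(245, 2) · (1/2) = 29890/2 = 14945 ≈ 14945.000000.

E[X] = 14945 = 14945.000000.


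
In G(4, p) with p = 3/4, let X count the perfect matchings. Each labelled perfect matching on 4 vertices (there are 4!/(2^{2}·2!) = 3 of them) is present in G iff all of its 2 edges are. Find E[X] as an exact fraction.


K_4 has 4!/(2^{2}·2!) = 3 labelled perfect matchings.
For each such perfect matching H, let X_H = 1 if all 2 edges of H are present in G. Then P[X_H = 1] = p^{2} = (3/4)^{2} = 9/16.
By linearity of expectation: E[X] = Σ_H E[X_H] = 3 · p^{2} = 3 · 9/16 = 27/16.
Numerically: E[X] ≈ 1.6875.

E[X] = 3 · (3/4)^{2} = 27/16 ≈ 1.6875.


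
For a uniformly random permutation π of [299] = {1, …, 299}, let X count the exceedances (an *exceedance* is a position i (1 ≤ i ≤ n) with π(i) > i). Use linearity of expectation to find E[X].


Write X = Σ_{i=1}^{299} X_i, where X_i = 1_{π(i) > i}.
For each fixed i, π(i) is uniform over {1, …, 299} (marginal of a uniform permutation), so P[π(i) > i] = (n − i)/n. Summing: Σ_{i=1}^{299} (n − i)/n = (0 + 1 + … + 298)/299 = 299(299 − 1)/(2·299) = (299 − 1)/2.
Hence E[X] = Σ_{i=1}^{299} (299 − i)/299 = 149 ≈ 149.000.

E[X] = 149 = 149.000.


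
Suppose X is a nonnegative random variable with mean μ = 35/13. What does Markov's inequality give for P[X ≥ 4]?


μ = E[X] = 35/13, a = 4.
Markov: P[X ≥ 4] ≤ μ/a = (35/13)/4 = 35/52.
Numerically: ≈ 0.67308.
(Since a = 4 > μ = 2.69231, the bound 35/52 is < 1 and informative.)

P[X ≥ 4] ≤ 35/52 ≈ 0.67308.


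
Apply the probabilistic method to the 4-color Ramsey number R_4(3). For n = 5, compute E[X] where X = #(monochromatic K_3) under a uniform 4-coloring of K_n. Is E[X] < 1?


E[X] = C(5, 3) · 4^{1 − 3} = 10 · 4^{−2} = 10/16.
As a reduced fraction: E[X] = 5/8 ≈ 0.6250000.
Is E[X] < 1? YES.
Since E[X] < 1, there exists a 4-coloring of K_{5} with no monochromatic K_3; hence R_4(3) > 5.

E[X] = 5/8 ≈ 0.6250000; E[X] < 1, so R_4(3) > 5.


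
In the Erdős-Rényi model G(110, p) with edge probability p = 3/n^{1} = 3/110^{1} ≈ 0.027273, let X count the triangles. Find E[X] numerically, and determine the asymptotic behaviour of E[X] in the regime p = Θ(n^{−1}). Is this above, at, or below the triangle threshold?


Number of potential triangles: C(110, 3) = 215820.
Each occurs with probability p³ ≈ (0.027273)³ ≈ 2.0285500e-05.
By linearity: E[X] = C(110, 3)·p³ ≈ 215820 · 2.0285500e-05 ≈ 4.37802.
Here α = 1, so p = 3/n is exactly at the triangle threshold p ~ 1/n. Asymptotically E[X] → c³/6 = 3³/6 = 9/2 ≈ 4.50000, a bounded constant. In this regime the triangle count is asymptotically Poisson(c³/6).

E[X] ≈ 4.37802; in regime p = Θ(1/n^{1}) E[X] stays bounded (at the triangle threshold p ~ 1/n).


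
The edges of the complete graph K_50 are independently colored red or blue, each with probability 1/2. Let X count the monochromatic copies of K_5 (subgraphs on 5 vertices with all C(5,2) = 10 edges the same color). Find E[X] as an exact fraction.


Let X = Σ_S X_S over the C(50, 5) = 2118760 subsets S of size 5, where X_S = 1 if the K_5 on S is monochromatic.
For a fixed S, the K_5 on S has C(5, 2) = 10 edges. P[all 10 edges red] = (1/2)^10, and likewise for blue, so P[monochromatic] = 2·(1/2)^10 = 2^{1 − 10} = 1/512.
By linearity of expectation: E[X] = C(50, 5) · 2^{1 − 10} = 2118760 · 1/512 = 264845/64.
Numerically: E[X] ≈ 4138.203.

E[X] = C(50,5)·2^(1−C(5,2)) = 264845/64 ≈ 4138.203.


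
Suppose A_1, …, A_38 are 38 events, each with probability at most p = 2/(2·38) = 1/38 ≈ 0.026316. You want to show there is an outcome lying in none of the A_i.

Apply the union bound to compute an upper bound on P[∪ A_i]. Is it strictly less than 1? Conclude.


Union bound: P[∪_{i=1}^{38} A_i] ≤ Σ_i P[A_i] ≤ 38·p = 38·(1/38) = 1.
Numerically: 1 ≈ 1.000000.
Is 1 < 1? NO.
Since the bound 1 is ≥ 1, the union bound is uninformative here; it does NOT by itself certify existence.

38·p = 1 ≈ 1.000000; existence NOT certified by the union bound.


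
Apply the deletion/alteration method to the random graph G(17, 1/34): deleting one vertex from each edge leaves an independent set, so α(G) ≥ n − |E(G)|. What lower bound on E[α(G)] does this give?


E[|E(G)|] = C(17, 2)·p = 136 · (1/34) = 4.
E[α(G)] ≥ n − E[|E(G)|] = 17 − 4 = 13.
Numerically: ≈ 13.000000.
(This is only a lower bound; the true E[α(G)] may be larger.)

E[α(G)] ≥ 13 ≈ 13.000000.


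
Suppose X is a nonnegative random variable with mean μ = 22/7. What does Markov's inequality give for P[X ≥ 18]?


μ = E[X] = 22/7, a = 18.
Markov: P[X ≥ 18] ≤ μ/a = (22/7)/18 = 11/63.
Numerically: ≈ 0.1746.
(Since a = 18 > μ = 3.1429, the bound 11/63 is < 1 and informative.)

P[X ≥ 18] ≤ 11/63 ≈ 0.1746.


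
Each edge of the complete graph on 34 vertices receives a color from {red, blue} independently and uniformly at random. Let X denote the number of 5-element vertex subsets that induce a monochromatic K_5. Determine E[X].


Let X = Σ_S X_S over the C(34, 5) = 278256 subsets S of size 5, where X_S = 1 if the K_5 on S is monochromatic.
For a fixed S, the K_5 on S has C(5, 2) = 10 edges. P[all 10 edges red] = (1/2)^10, and likewise for blue, so P[monochromatic] = 2·(1/2)^10 = 2^{1 − 10} = 1/512.
By linearity: E[X] = C(34, 5) · 2^{1 − 10} = 278256 · 1/512 = 17391/32.
Numerically: E[X] ≈ 543.4688.

E[X] = C(34,5)·2^(1−C(5,2)) = 17391/32 ≈ 543.4688.


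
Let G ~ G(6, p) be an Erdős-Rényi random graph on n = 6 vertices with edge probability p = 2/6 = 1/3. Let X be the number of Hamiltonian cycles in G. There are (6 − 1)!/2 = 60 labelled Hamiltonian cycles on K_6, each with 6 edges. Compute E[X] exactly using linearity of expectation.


K_6 has (6 − 1)!/2 = 60 labelled Hamiltonian cycles.
For each such Hamiltonian cycle H, let X_H = 1 if all 6 edges of H are present in G. Then P[X_H = 1] = p^{6} = (1/3)^{6} = 1/729.
Summing the indicators: E[X] = Σ_H E[X_H] = 60 · p^{6} = 60 · 1/729 = 20/243.
Numerically: E[X] ≈ 0.0823.

E[X] = 60 · (1/3)^{6} = 20/243 ≈ 0.0823.


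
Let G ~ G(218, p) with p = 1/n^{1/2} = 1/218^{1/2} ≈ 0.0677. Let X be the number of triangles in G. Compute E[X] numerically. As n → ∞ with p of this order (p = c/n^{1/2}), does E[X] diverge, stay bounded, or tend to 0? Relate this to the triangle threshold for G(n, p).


Number of potential triangles: C(218, 3) = 1703016.
Each occurs with probability p³ ≈ (0.0677)³ ≈ 3.10681e-04.
By linearity: E[X] = C(218, 3)·p³ ≈ 1703016 · 3.10681e-04 ≈ 529.095.
Since α = 1/2 < 1, p = c/n^{1/2} ≫ 1/n is above the triangle threshold p ~ 1/n. Asymptotically E[X] ~ (c³/6)·n^{3(1−α)} = (1³/6)·n^{1.5} → ∞; triangles are abundant w.h.p.

E[X] ≈ 529.095; in regime p = Θ(1/n^{1/2}) E[X] diverges (above the triangle threshold p ~ 1/n).


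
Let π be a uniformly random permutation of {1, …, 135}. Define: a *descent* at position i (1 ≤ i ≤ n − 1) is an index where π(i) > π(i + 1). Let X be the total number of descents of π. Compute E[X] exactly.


Write X = Σ X_I over i = 1, …, 134, with X_I the indicator of one descent.
There are 134 indicators.
For each fixed i, the pair (π(i), π(i+1)) is a uniformly random ordered pair of distinct values from {1, …, 135}; by symmetry P[π(i) > π(i+1)] = 1/2.
By linearity: E[X] = 134 · (1/2) = (135 − 1) · (1/2) = 67 ≈ 67.0000.

E[X] = 67 = 67.0000.


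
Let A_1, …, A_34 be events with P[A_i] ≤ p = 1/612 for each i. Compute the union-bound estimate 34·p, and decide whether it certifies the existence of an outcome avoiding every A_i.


Union bound: P[∪_{i=1}^{34} A_i] ≤ Σ_i P[A_i] ≤ 34·p = 34·(1/612) = 1/18.
Numerically: 1/18 ≈ 0.055556.
Is 1/18 < 1? YES.
Since P[∪ A_i] ≤ 1/18 < 1, the complement has P[∩ A_i^c] ≥ 1 − 1/18 = 17/18 > 0, so some outcome avoids every A_i.

34·p = 1/18 ≈ 0.055556; existence CERTIFIED by the union bound.


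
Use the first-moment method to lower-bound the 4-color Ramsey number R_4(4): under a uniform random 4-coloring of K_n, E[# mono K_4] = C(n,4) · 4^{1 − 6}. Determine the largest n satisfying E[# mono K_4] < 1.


We need C(n, 4) · 4^{1 − 6} < 1, i.e. C(n, 4) < 4^{6 − 1} = 1024.
Check values of n near the boundary:
  n = 11: C(11, 4) = 330; 330 < 1024? YES
  n = 12: C(12, 4) = 495; 495 < 1024? YES
  n = 13: C(13, 4) = 715; 715 < 1024? YES
  n = 14: C(14, 4) = 1001; 1001 < 1024? YES
  n = 15: C(15, 4) = 1365; 1365 < 1024? NO
  n = 16: C(16, 4) = 1820; 1820 < 1024? NO
  n = 17: C(17, 4) = 2380; 2380 < 1024? NO
The largest n with C(n, 4) < 1024 is n = 14 (where E[X] = 1001/1024 ≈ 0.977539). Hence R_4(4) > 14, i.e. R_4(4) ≥ 15.

Largest n = 14; hence R_4(4) > 14.


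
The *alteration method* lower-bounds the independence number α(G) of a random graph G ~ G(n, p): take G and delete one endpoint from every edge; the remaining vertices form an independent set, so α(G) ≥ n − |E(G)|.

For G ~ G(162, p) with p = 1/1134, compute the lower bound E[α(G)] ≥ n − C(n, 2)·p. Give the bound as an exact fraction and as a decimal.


E[|E(G)|] = C(162, 2)·p = 13041 · (1/1134) = 23/2.
E[α(G)] ≥ n − E[|E(G)|] = 162 − 23/2 = 301/2.
Numerically: ≈ 150.500000.
(This is only a lower bound; the true E[α(G)] may be larger.)

E[α(G)] ≥ 301/2 ≈ 150.500000.


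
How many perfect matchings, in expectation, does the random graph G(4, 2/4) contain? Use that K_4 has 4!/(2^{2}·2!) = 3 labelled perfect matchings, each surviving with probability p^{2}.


K_4 has 4!/(2^{2}·2!) = 3 labelled perfect matchings.
For each such perfect matching H, let X_H = 1 if all 2 edges of H are present in G. Then P[X_H = 1] = p^{2} = (1/2)^{2} = 1/4.
By linearity: E[X] = Σ_H E[X_H] = 3 · p^{2} = 3 · 1/4 = 3/4.
Numerically: E[X] ≈ 0.75.

E[X] = 3 · (1/2)^{2} = 3/4 ≈ 0.75.


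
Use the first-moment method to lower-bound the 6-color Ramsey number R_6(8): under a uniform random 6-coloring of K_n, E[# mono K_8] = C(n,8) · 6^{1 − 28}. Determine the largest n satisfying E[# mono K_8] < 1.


We need C(n, 8) · 6^{1 − 28} < 1, i.e. C(n, 8) < 6^{28 − 1} = 1023490369077469249536.
Check values of n near the boundary:
  n = 1590: C(1590, 8) = 995397314198933813310; 995397314198933813310 < 1023490369077469249536? YES
  n = 1591: C(1591, 8) = 1000427749141189953870; 1000427749141189953870 < 1023490369077469249536? YES
  n = 1592: C(1592, 8) = 1005480414540892933435; 1005480414540892933435 < 1023490369077469249536? YES
  n = 1593: C(1593, 8) = 1010555394551193970323; 1010555394551193970323 < 1023490369077469249536? YES
  n = 1594: C(1594, 8) = 1015652773590544255167; 1015652773590544255167 < 1023490369077469249536? YES
  n = 1595: C(1595, 8) = 1020772636343363633895; 1020772636343363633895 < 1023490369077469249536? YES
  n = 1596: C(1596, 8) = 1025915067760710553965; 1025915067760710553965 < 1023490369077469249536? NO
The largest n with C(n, 8) < 1023490369077469249536 is n = 1595 (where E[X] = 113419181815929292655/113721152119718805504 ≈ 0.997). Hence R_6(8) > 1595, i.e. R_6(8) ≥ 1596.

Largest n = 1595; hence R_6(8) > 1595.


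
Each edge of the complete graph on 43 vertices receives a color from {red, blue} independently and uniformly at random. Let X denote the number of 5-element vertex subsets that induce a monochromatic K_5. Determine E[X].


Let X = Σ_S X_S over the C(43, 5) = 962598 subsets S of size 5, where X_S = 1 if the K_5 on S is monochromatic.
For a fixed S, the K_5 on S has C(5, 2) = 10 edges. P[all 10 edges red] = (1/2)^10, and likewise for blue, so P[monochromatic] = 2·(1/2)^10 = 2^{1 − 10} = 1/512.
By linearity of expectation: E[X] = C(43, 5) · 2^{1 − 10} = 962598 · 1/512 = 481299/256.
Numerically: E[X] ≈ 1880.0742.

E[X] = C(43,5)·2^(1−C(5,2)) = 481299/256 ≈ 1880.0742.


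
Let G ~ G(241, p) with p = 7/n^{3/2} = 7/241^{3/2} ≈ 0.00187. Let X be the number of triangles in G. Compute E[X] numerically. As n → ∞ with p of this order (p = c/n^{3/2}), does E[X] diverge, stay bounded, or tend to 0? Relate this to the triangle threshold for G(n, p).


Number of potential triangles: C(241, 3) = 2303960.
Each occurs with probability p³ ≈ (0.00187)³ ≈ 6.54964e-09.
By linearity: E[X] = C(241, 3)·p³ ≈ 2303960 · 6.54964e-09 ≈ 0.015.
Since α = 3/2 > 1, p = c/n^{3/2} = o(1/n) is below the triangle threshold p ~ 1/n. Asymptotically E[X] ~ (c³/6)·n^{3(1−α)} = (7³/6)·n^{-1.5} → 0, so by Markov's inequality G has no triangles w.h.p.

E[X] ≈ 0.015; in regime p = Θ(1/n^{3/2}) E[X] tends to 0 (below the triangle threshold p ~ 1/n).


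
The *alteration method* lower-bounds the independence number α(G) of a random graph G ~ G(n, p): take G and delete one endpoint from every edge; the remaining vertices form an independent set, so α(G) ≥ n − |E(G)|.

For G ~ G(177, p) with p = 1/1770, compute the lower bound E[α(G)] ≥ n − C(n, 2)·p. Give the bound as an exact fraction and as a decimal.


E[|E(G)|] = C(177, 2)·p = 15576 · (1/1770) = 44/5.
E[α(G)] ≥ n − E[|E(G)|] = 177 − 44/5 = 841/5.
Numerically: ≈ 168.20000.
(This is only a lower bound; the true E[α(G)] may be larger.)

E[α(G)] ≥ 841/5 ≈ 168.20000.


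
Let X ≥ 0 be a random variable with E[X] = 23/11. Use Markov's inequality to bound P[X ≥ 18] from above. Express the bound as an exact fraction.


μ = E[X] = 23/11, a = 18.
Markov: P[X ≥ 18] ≤ μ/a = (23/11)/18 = 23/198.
Numerically: ≈ 0.11616.
(Since a = 18 > μ = 2.09091, the bound 23/198 is < 1 and informative.)

P[X ≥ 18] ≤ 23/198 ≈ 0.11616.


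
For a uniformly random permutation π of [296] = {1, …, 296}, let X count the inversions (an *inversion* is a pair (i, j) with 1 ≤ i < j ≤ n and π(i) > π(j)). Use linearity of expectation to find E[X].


Write X = Σ X_I over the C(296, 2) = 43660 pairs i < j, with X_I the indicator of one inversion.
There are 43660 indicators.
For each fixed pair i < j, the values π(i) and π(j) are two distinct elements of {1, …, 296} in uniformly random order; by symmetry P[π(i) > π(j)] = 1/2.
By linearity: E[X] = 43660 · (1/2) = C(296, 2) · (1/2) = 43660/2 = 21830 ≈ 21830.0000.

E[X] = 21830 = 21830.0000.


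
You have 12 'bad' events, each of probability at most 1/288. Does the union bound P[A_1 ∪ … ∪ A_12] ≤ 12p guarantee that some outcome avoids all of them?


Union bound: P[∪_{i=1}^{12} A_i] ≤ Σ_i P[A_i] ≤ 12·p = 12·(1/288) = 1/24.
Numerically: 1/24 ≈ 0.04167.
Is 1/24 < 1? YES.
Since P[∪ A_i] ≤ 1/24 < 1, the complement has P[∩ A_i^c] ≥ 1 − 1/24 = 23/24 > 0, so some outcome avoids every A_i.

12·p = 1/24 ≈ 0.04167; existence CERTIFIED by the union bound.


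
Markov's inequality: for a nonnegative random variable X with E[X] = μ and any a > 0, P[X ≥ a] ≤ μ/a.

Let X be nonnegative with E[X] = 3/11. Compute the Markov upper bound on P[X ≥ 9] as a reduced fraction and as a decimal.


μ = E[X] = 3/11, a = 9.
Markov: P[X ≥ 9] ≤ μ/a = (3/11)/9 = 1/33.
Numerically: ≈ 0.03030.
(Since a = 9 > μ = 0.27273, the bound 1/33 is < 1 and informative.)

P[X ≥ 9] ≤ 1/33 ≈ 0.03030.


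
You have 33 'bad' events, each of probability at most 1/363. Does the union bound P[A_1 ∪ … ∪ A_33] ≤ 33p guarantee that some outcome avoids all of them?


Union bound: P[∪_{i=1}^{33} A_i] ≤ Σ_i P[A_i] ≤ 33·p = 33·(1/363) = 1/11.
Numerically: 1/11 ≈ 0.09091.
Is 1/11 < 1? YES.
Since P[∪ A_i] ≤ 1/11 < 1, the complement has P[∩ A_i^c] ≥ 1 − 1/11 = 10/11 > 0, so some outcome avoids every A_i.

33·p = 1/11 ≈ 0.09091; existence CERTIFIED by the union bound.


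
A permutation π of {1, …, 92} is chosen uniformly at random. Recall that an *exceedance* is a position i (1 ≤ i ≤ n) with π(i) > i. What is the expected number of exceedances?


Write X = Σ_{i=1}^{92} X_i, where X_i = 1_{π(i) > i}.
For each fixed i, π(i) is uniform over {1, …, 92} (marginal of a uniform permutation), so P[π(i) > i] = (n − i)/n. Summing: Σ_{i=1}^{92} (n − i)/n = (0 + 1 + … + 91)/92 = 92(92 − 1)/(2·92) = (92 − 1)/2.
Hence E[X] = Σ_{i=1}^{92} (92 − i)/92 = 91/2 ≈ 45.500.

E[X] = 91/2 = 45.500.


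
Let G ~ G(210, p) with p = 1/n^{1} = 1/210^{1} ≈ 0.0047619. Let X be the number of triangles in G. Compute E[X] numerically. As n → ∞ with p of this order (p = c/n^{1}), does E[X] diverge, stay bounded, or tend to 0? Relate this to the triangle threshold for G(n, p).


Number of potential triangles: C(210, 3) = 1521520.
Each occurs with probability p³ ≈ (0.0047619)³ ≈ 1.0797970e-07.
By linearity: E[X] = C(210, 3)·p³ ≈ 1521520 · 1.0797970e-07 ≈ 0.16429.
Here α = 1, so p = 1/n is exactly at the triangle threshold p ~ 1/n. Asymptotically E[X] → c³/6 = 1³/6 = 1/6 ≈ 0.16667, a bounded constant. In this regime the triangle count is asymptotically Poisson(c³/6).

E[X] ≈ 0.16429; in regime p = Θ(1/n^{1}) E[X] stays bounded (at the triangle threshold p ~ 1/n).


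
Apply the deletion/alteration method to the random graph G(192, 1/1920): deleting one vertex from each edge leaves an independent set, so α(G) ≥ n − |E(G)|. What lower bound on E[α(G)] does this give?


E[|E(G)|] = C(192, 2)·p = 18336 · (1/1920) = 191/20.
E[α(G)] ≥ n − E[|E(G)|] = 192 − 191/20 = 3649/20.
Numerically: ≈ 182.4500.
(This is only a lower bound; the true E[α(G)] may be larger.)

E[α(G)] ≥ 3649/20 ≈ 182.4500.


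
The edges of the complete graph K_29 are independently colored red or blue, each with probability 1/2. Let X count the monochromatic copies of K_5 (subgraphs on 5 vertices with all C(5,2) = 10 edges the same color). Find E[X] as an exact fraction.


Let X = Σ_S X_S over the C(29, 5) = 118755 subsets S of size 5, where X_S = 1 if the K_5 on S is monochromatic.
For a fixed S, the K_5 on S has C(5, 2) = 10 edges. P[all 10 edges red] = (1/2)^10, and likewise for blue, so P[monochromatic] = 2·(1/2)^10 = 2^{1 − 10} = 1/512.
By linearity: E[X] = C(29, 5) · 2^{1 − 10} = 118755 · 1/512 = 118755/512.
Numerically: E[X] ≈ 231.943359.

E[X] = C(29,5)·2^(1−C(5,2)) = 118755/512 ≈ 231.943359.


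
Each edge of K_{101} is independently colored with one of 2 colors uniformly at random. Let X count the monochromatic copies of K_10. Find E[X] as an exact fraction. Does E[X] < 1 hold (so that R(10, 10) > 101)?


E[X] = C(101, 10) · 2^{1 − 45} = 19212541264840 · 2^{−44} = 19212541264840/17592186044416.
As a reduced fraction: E[X] = 2401567658105/2199023255552 ≈ 1.0921.
Is E[X] < 1? NO.
Since E[X] ≥ 1, the first-moment bound is inconclusive at n = 101; it does NOT by itself certify R(10, 10) > 101.

E[X] = 2401567658105/2199023255552 ≈ 1.0921; E[X] ≥ 1; first-moment method inconclusive here.


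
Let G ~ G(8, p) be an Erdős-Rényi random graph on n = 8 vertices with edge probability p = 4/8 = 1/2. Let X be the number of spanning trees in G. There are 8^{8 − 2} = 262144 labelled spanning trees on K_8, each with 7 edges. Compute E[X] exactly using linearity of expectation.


K_8 has 8^{8 − 2} = 262144 labelled spanning trees.
For each such spanning tree H, let X_H = 1 if all 7 edges of H are present in G. Then P[X_H = 1] = p^{7} = (1/2)^{7} = 1/128.
By linearity: E[X] = Σ_H E[X_H] = 262144 · p^{7} = 262144 · 1/128 = 2048.
Numerically: E[X] ≈ 2048.

E[X] = 262144 · (1/2)^{7} = 2048 ≈ 2048.


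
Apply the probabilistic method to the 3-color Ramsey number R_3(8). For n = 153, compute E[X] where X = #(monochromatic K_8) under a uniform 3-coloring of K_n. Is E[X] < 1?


E[X] = C(153, 8) · 3^{1 − 28} = 6183023199255 · 3^{−27} = 6183023199255/7625597484987.
As a reduced fraction: E[X] = 687002577695/847288609443 ≈ 0.8108.
Is E[X] < 1? YES.
Since E[X] < 1, there exists a 3-coloring of K_{153} with no monochromatic K_8; hence R_3(8) > 153.

E[X] = 687002577695/847288609443 ≈ 0.8108; E[X] < 1, so R_3(8) > 153.


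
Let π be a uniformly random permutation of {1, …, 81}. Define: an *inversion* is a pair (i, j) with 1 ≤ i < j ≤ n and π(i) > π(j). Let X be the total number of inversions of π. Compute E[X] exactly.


Write X = Σ X_I over the C(81, 2) = 3240 pairs i < j, with X_I the indicator of one inversion.
There are 3240 indicators.
For each fixed pair i < j, the values π(i) and π(j) are two distinct elements of {1, …, 81} in uniformly random order; by symmetry P[π(i) > π(j)] = 1/2.
By linearity: E[X] = 3240 · (1/2) = C(81, 2) · (1/2) = 3240/2 = 1620 ≈ 1620.000000.

E[X] = 1620 = 1620.000000.


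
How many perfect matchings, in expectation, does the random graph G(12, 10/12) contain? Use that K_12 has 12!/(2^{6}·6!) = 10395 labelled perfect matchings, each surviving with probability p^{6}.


K_12 has 12!/(2^{6}·6!) = 10395 labelled perfect matchings.
For each such perfect matching H, let X_H = 1 if all 6 edges of H are present in G. Then P[X_H = 1] = p^{6} = (5/6)^{6} = 15625/46656.
By linearity of expectation: E[X] = Σ_H E[X_H] = 10395 · p^{6} = 10395 · 15625/46656 = 6015625/1728.
Numerically: E[X] ≈ 3481.

E[X] = 10395 · (5/6)^{6} = 6015625/1728 ≈ 3481.


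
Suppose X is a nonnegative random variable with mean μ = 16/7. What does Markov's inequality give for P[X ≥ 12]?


μ = E[X] = 16/7, a = 12.
Markov: P[X ≥ 12] ≤ μ/a = (16/7)/12 = 4/21.
Numerically: ≈ 0.190.
(Since a = 12 > μ = 2.286, the bound 4/21 is < 1 and informative.)

P[X ≥ 12] ≤ 4/21 ≈ 0.190.


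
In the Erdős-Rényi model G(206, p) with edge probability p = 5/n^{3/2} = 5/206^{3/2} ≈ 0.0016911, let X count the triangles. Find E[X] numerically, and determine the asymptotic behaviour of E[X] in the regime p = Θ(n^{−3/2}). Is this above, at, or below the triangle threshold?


Number of potential triangles: C(206, 3) = 1435820.
Each occurs with probability p³ ≈ (0.0016911)³ ≈ 4.83623640e-09.
By linearity: E[X] = C(206, 3)·p³ ≈ 1435820 · 4.83623640e-09 ≈ 0.006944.
Since α = 3/2 > 1, p = c/n^{3/2} = o(1/n) is below the triangle threshold p ~ 1/n. Asymptotically E[X] ~ (c³/6)·n^{3(1−α)} = (5³/6)·n^{-1.5} → 0, so by Markov's inequality G has no triangles w.h.p.

E[X] ≈ 0.006944; in regime p = Θ(1/n^{3/2}) E[X] tends to 0 (below the triangle threshold p ~ 1/n).


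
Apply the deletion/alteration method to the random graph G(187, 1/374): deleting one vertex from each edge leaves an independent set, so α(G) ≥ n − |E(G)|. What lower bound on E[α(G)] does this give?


E[|E(G)|] = C(187, 2)·p = 17391 · (1/374) = 93/2.
E[α(G)] ≥ n − E[|E(G)|] = 187 − 93/2 = 281/2.
Numerically: ≈ 140.50000.
(This is only a lower bound; the true E[α(G)] may be larger.)

E[α(G)] ≥ 281/2 ≈ 140.50000.


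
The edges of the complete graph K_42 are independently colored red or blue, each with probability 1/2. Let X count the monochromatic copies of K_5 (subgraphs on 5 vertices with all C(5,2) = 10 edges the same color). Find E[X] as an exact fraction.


Let X = Σ_S X_S over the C(42, 5) = 850668 subsets S of size 5, where X_S = 1 if the K_5 on S is monochromatic.
For a fixed S, the K_5 on S has C(5, 2) = 10 edges. P[all 10 edges red] = (1/2)^10, and likewise for blue, so P[monochromatic] = 2·(1/2)^10 = 2^{1 − 10} = 1/512.
Summing: E[X] = C(42, 5) · 2^{1 − 10} = 850668 · 1/512 = 212667/128.
Numerically: E[X] ≈ 1661.46094.

E[X] = C(42,5)·2^(1−C(5,2)) = 212667/128 ≈ 1661.46094.


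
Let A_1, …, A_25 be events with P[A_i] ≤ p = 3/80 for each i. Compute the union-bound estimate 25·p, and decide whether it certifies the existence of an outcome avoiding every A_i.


Union bound: P[∪_{i=1}^{25} A_i] ≤ Σ_i P[A_i] ≤ 25·p = 25·(3/80) = 15/16.
Numerically: 15/16 ≈ 0.9375000.
Is 15/16 < 1? YES.
Since P[∪ A_i] ≤ 15/16 < 1, the complement has P[∩ A_i^c] ≥ 1 − 15/16 = 1/16 > 0, so some outcome avoids every A_i.

25·p = 15/16 ≈ 0.9375000; existence CERTIFIED by the union bound.


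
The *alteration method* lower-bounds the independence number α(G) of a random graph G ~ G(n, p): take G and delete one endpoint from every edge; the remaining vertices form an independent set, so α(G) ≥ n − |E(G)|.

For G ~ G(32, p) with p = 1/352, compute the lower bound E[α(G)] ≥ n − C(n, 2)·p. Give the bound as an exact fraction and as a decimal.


E[|E(G)|] = C(32, 2)·p = 496 · (1/352) = 31/22.
E[α(G)] ≥ n − E[|E(G)|] = 32 − 31/22 = 673/22.
Numerically: ≈ 30.591.
(This is only a lower bound; the true E[α(G)] may be larger.)

E[α(G)] ≥ 673/22 ≈ 30.591.


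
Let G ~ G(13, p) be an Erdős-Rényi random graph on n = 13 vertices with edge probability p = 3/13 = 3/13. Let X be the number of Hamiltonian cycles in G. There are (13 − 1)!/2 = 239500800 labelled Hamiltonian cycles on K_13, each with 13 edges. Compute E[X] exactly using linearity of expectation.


K_13 has (13 − 1)!/2 = 239500800 labelled Hamiltonian cycles.
For each such Hamiltonian cycle H, let X_H = 1 if all 13 edges of H are present in G. Then P[X_H = 1] = p^{13} = (3/13)^{13} = 1594323/302875106592253.
Summing the indicators: E[X] = Σ_H E[X_H] = 239500800 · p^{13} = 239500800 · 1594323/302875106592253 = 381841633958400/302875106592253.
Numerically: E[X] ≈ 1.26.

E[X] = 239500800 · (3/13)^{13} = 381841633958400/302875106592253 ≈ 1.26.


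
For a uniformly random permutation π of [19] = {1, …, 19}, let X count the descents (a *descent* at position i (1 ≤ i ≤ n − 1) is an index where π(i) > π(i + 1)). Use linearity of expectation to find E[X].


Write X = Σ X_I over i = 1, …, 18, with X_I the indicator of one descent.
There are 18 indicators.
For each fixed i, the pair (π(i), π(i+1)) is a uniformly random ordered pair of distinct values from {1, …, 19}; by symmetry P[π(i) > π(i+1)] = 1/2.
By linearity: E[X] = 18 · (1/2) = (19 − 1) · (1/2) = 9 ≈ 9.000.

E[X] = 9 = 9.000.


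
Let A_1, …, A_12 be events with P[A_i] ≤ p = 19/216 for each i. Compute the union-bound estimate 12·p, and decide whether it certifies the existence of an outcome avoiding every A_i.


Union bound: P[∪_{i=1}^{12} A_i] ≤ Σ_i P[A_i] ≤ 12·p = 12·(19/216) = 19/18.
Numerically: 19/18 ≈ 1.05556.
Is 19/18 < 1? NO.
Since the bound 19/18 is ≥ 1, the union bound is uninformative here; it does NOT by itself certify existence.

12·p = 19/18 ≈ 1.05556; existence NOT certified by the union bound.


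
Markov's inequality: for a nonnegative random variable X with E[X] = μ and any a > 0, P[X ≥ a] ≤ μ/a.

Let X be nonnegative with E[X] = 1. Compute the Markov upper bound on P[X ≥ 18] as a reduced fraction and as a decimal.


μ = E[X] = 1, a = 18.
Markov: P[X ≥ 18] ≤ μ/a = (1)/18 = 1/18.
Numerically: ≈ 0.05556.
(Since a = 18 > μ = 1.00000, the bound 1/18 is < 1 and informative.)

P[X ≥ 18] ≤ 1/18 ≈ 0.05556.


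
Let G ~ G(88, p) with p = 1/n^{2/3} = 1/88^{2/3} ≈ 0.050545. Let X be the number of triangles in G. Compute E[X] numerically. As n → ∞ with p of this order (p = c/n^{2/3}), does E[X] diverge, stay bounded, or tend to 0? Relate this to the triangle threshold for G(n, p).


Number of potential triangles: C(88, 3) = 109736.
Each occurs with probability p³ ≈ (0.050545)³ ≈ 1.29132231e-04.
By linearity: E[X] = C(88, 3)·p³ ≈ 109736 · 1.29132231e-04 ≈ 14.170455.
Since α = 2/3 < 1, p = c/n^{2/3} ≫ 1/n is above the triangle threshold p ~ 1/n. Asymptotically E[X] ~ (c³/6)·n^{3(1−α)} = (1³/6)·n^{1} → ∞; triangles are abundant w.h.p.

E[X] ≈ 14.170455; in regime p = Θ(1/n^{2/3}) E[X] diverges (above the triangle threshold p ~ 1/n).


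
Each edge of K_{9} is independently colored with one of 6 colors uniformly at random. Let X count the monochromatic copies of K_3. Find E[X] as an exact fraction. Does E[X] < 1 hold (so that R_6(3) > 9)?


E[X] = C(9, 3) · 6^{1 − 3} = 84 · 6^{−2} = 84/36.
As a reduced fraction: E[X] = 7/3 ≈ 2.333333.
Is E[X] < 1? NO.
Since E[X] ≥ 1, the first-moment bound is inconclusive at n = 9; it does NOT by itself certify R_6(3) > 9.

E[X] = 7/3 ≈ 2.333333; E[X] ≥ 1; first-moment method inconclusive here.


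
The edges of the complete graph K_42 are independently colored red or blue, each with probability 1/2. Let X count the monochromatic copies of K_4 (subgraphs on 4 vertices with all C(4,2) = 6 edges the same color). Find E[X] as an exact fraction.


Let X = Σ_S X_S over the C(42, 4) = 111930 subsets S of size 4, where X_S = 1 if the K_4 on S is monochromatic.
For a fixed S, the K_4 on S has C(4, 2) = 6 edges. P[all 6 edges red] = (1/2)^6, and likewise for blue, so P[monochromatic] = 2·(1/2)^6 = 2^{1 − 6} = 1/32.
Summing: E[X] = C(42, 4) · 2^{1 − 6} = 111930 · 1/32 = 55965/16.
Numerically: E[X] ≈ 3497.812.

E[X] = C(42,4)·2^(1−C(4,2)) = 55965/16 ≈ 3497.812.


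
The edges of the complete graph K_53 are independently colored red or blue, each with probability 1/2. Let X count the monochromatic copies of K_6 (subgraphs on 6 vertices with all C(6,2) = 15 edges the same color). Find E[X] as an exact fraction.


Let X = Σ_S X_S over the C(53, 6) = 22957480 subsets S of size 6, where X_S = 1 if the K_6 on S is monochromatic.
For a fixed S, the K_6 on S has C(6, 2) = 15 edges. P[all 15 edges red] = (1/2)^15, and likewise for blue, so P[monochromatic] = 2·(1/2)^15 = 2^{1 − 15} = 1/16384.
By linearity: E[X] = C(53, 6) · 2^{1 − 15} = 22957480 · 1/16384 = 2869685/2048.
Numerically: E[X] ≈ 1401.21338.

E[X] = C(53,6)·2^(1−C(6,2)) = 2869685/2048 ≈ 1401.21338.


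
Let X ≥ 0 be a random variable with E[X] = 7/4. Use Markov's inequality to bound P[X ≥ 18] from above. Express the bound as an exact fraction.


μ = E[X] = 7/4, a = 18.
Markov: P[X ≥ 18] ≤ μ/a = (7/4)/18 = 7/72.
Numerically: ≈ 0.0972.
(Since a = 18 > μ = 1.7500, the bound 7/72 is < 1 and informative.)

P[X ≥ 18] ≤ 7/72 ≈ 0.0972.


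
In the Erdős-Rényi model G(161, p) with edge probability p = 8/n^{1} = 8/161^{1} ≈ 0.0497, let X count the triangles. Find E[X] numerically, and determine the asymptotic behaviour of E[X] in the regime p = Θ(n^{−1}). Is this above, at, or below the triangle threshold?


Number of potential triangles: C(161, 3) = 682640.
Each occurs with probability p³ ≈ (0.0497)³ ≈ 1.22685e-04.
By linearity: E[X] = C(161, 3)·p³ ≈ 682640 · 1.22685e-04 ≈ 83.750.
Here α = 1, so p = 8/n is exactly at the triangle threshold p ~ 1/n. Asymptotically E[X] → c³/6 = 8³/6 = 256/3 ≈ 85.333, a bounded constant. In this regime the triangle count is asymptotically Poisson(c³/6).

E[X] ≈ 83.750; in regime p = Θ(1/n^{1}) E[X] stays bounded (at the triangle threshold p ~ 1/n).


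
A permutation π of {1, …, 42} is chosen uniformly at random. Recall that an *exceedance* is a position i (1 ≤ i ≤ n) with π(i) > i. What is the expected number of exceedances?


Write X = Σ_{i=1}^{42} X_i, where X_i = 1_{π(i) > i}.
For each fixed i, π(i) is uniform over {1, …, 42} (marginal of a uniform permutation), so P[π(i) > i] = (n − i)/n. Summing: Σ_{i=1}^{42} (n − i)/n = (0 + 1 + … + 41)/42 = 42(42 − 1)/(2·42) = (42 − 1)/2.
Hence E[X] = Σ_{i=1}^{42} (42 − i)/42 = 41/2 ≈ 20.50000.

E[X] = 41/2 = 20.50000.


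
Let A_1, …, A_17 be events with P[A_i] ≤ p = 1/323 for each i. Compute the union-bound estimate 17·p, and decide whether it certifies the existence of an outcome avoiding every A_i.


Union bound: P[∪_{i=1}^{17} A_i] ≤ Σ_i P[A_i] ≤ 17·p = 17·(1/323) = 1/19.
Numerically: 1/19 ≈ 0.0526.
Is 1/19 < 1? YES.
Since P[∪ A_i] ≤ 1/19 < 1, the complement has P[∩ A_i^c] ≥ 1 − 1/19 = 18/19 > 0, so some outcome avoids every A_i.

17·p = 1/19 ≈ 0.0526; existence CERTIFIED by the union bound.


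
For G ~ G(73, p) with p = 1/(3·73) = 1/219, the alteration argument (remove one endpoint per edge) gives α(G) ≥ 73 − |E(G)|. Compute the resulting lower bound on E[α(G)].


E[|E(G)|] = C(73, 2)·p = 2628 · (1/219) = 12.
E[α(G)] ≥ n − E[|E(G)|] = 73 − 12 = 61.
Numerically: ≈ 61.0000.
(This is only a lower bound; the true E[α(G)] may be larger.)

E[α(G)] ≥ 61 ≈ 61.0000.


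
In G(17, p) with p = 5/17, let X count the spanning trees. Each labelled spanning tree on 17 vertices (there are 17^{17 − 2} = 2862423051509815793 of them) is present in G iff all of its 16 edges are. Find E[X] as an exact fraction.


K_17 has 17^{17 − 2} = 2862423051509815793 labelled spanning trees.
For each such spanning tree H, let X_H = 1 if all 16 edges of H are present in G. Then P[X_H = 1] = p^{16} = (5/17)^{16} = 152587890625/48661191875666868481.
By linearity of expectation: E[X] = Σ_H E[X_H] = 2862423051509815793 · p^{16} = 2862423051509815793 · 152587890625/48661191875666868481 = 152587890625/17.
Numerically: E[X] ≈ 8.9758e+09.

E[X] = 2862423051509815793 · (5/17)^{16} = 152587890625/17 ≈ 8.9758e+09.


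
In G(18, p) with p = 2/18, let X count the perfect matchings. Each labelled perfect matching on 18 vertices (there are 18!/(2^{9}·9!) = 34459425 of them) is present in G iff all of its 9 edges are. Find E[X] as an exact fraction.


K_18 has 18!/(2^{9}·9!) = 34459425 labelled perfect matchings.
For each such perfect matching H, let X_H = 1 if all 9 edges of H are present in G. Then P[X_H = 1] = p^{9} = (1/9)^{9} = 1/387420489.
Summing the indicators: E[X] = Σ_H E[X_H] = 34459425 · p^{9} = 34459425 · 1/387420489 = 425425/4782969.
Numerically: E[X] ≈ 0.0889458.

E[X] = 34459425 · (1/9)^{9} = 425425/4782969 ≈ 0.0889458.


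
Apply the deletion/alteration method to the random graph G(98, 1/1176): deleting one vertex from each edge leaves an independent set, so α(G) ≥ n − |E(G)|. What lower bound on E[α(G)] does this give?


E[|E(G)|] = C(98, 2)·p = 4753 · (1/1176) = 97/24.
E[α(G)] ≥ n − E[|E(G)|] = 98 − 97/24 = 2255/24.
Numerically: ≈ 93.9583.
(This is only a lower bound; the true E[α(G)] may be larger.)

E[α(G)] ≥ 2255/24 ≈ 93.9583.


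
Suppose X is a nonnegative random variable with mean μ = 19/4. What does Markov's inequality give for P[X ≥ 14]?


μ = E[X] = 19/4, a = 14.
Markov: P[X ≥ 14] ≤ μ/a = (19/4)/14 = 19/56.
Numerically: ≈ 0.339286.
(Since a = 14 > μ = 4.750000, the bound 19/56 is < 1 and informative.)

P[X ≥ 14] ≤ 19/56 ≈ 0.339286.


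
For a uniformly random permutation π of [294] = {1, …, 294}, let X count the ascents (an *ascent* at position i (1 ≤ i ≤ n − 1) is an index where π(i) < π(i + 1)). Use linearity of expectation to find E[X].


Write X = Σ X_I over i = 1, …, 293, with X_I the indicator of one ascent.
There are 293 indicators.
For each fixed i, the pair (π(i), π(i+1)) is a uniformly random ordered pair of distinct values from {1, …, 294}; by symmetry P[π(i) < π(i+1)] = 1/2.
By linearity: E[X] = 293 · (1/2) = (294 − 1) · (1/2) = 293/2 ≈ 146.500000.

E[X] = 293/2 = 146.500000.
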